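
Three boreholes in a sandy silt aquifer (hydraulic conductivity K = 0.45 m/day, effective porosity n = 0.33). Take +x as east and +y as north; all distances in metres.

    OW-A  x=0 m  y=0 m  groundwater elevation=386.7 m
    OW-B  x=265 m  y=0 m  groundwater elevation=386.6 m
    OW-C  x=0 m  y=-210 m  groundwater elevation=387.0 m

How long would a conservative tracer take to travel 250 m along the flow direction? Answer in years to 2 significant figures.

340 years

∂h/∂x = (386.6 − 386.7) / (265 − 0) = -0.0003774
∂h/∂y = (387.0 − 386.7) / (-210 − 0) = -0.001429
|∇h| = √(-0.0003774² + -0.001429²) = 0.001478
Seepage velocity v = K·i/n = 0.45 × 0.001478 / 0.33 = 0.002015 m/day.
t = 250 / 0.002015 = 1.241e+05 days = 340 years.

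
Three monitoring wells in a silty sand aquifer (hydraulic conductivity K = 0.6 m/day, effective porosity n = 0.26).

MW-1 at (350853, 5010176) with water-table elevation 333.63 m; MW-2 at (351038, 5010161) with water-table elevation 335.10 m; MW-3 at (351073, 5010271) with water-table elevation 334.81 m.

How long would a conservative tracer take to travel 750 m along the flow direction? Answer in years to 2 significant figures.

98 years

With h = a·x + b·y + c and MW-1 as origin, the differences give:
  185·a + (-15)·b = +1.47
  220·a + 95·b = +1.18
Eliminate b (×95 and ×(-15), subtract): 20875·a = 157.350 → a = ∂h/∂x = +0.007538
Back-substitute: b = ∂h/∂y = -0.005035.
|∇h| = √(0.007538² + -0.005035²) = 0.009065
Seepage velocity v = K·i/n = 0.6 × 0.009065 / 0.26 = 0.02092 m/day.
t = 750 / 0.02092 = 3.585e+04 days = 98.2 years.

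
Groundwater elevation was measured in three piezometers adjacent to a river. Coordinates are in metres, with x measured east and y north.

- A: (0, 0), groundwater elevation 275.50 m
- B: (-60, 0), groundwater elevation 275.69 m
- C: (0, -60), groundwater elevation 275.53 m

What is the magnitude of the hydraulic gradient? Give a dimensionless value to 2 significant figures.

∂h/∂x = (275.69 − 275.50) / (-60 − 0) = -0.003167
∂h/∂y = (275.53 − 275.50) / (-60 − 0) = -0.0005000
|∇h| = √(-0.003167² + -0.0005000²) = 0.003206

0.0032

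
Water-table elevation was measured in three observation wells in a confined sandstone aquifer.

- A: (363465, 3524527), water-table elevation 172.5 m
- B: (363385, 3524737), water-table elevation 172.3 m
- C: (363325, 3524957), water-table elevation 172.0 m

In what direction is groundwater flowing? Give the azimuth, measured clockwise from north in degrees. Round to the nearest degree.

058°

Taking A as reference: B−A = (-80, 210, -0.2); C−A = (-140, 430, -0.5).
Determinant of the coordinate differences = (-80)·430 − (-140)·210 = -5000.
∂h/∂x = [(-0.2)·430 − (-0.5)·210] / -5000 = -0.003800
∂h/∂y = [(-80)·(-0.5) − (-140)·(-0.2)] / -5000 = -0.002400
Flow direction (−∇h) has components (+0.003800 E, +0.002400 N).
Azimuth = atan2(E, N) = atan2(+0.003800, +0.002400) = 57.7° ≈ 058°.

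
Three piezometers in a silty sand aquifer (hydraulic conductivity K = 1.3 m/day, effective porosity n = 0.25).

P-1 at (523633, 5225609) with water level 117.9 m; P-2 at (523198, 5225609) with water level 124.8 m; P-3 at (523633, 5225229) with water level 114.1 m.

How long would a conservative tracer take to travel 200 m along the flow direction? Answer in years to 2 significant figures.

∂h/∂x = (124.8 − 117.9) / (523198 − 523633) = -0.01586
∂h/∂y = (114.1 − 117.9) / (5225229 − 5225609) = +0.01000
|∇h| = √(-0.01586² + 0.01000²) = 0.01875
Seepage velocity v = K·i/n = 1.3 × 0.01875 / 0.25 = 0.0975 m/day.
t = 200 / 0.0975 = 2051 days = 5.62 years.

5.6 years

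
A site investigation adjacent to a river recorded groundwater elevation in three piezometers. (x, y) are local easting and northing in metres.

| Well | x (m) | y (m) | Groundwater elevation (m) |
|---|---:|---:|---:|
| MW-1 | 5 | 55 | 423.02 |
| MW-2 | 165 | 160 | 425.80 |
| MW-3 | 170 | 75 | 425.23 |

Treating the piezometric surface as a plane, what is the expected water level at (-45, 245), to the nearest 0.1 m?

With h = a·x + b·y + c and MW-1 as origin, the differences give:
  160·a + 105·b = +2.78
  165·a + 20·b = +2.21
Eliminate b (×20 and ×105, subtract): -14125·a = -176.450 → a = ∂h/∂x = +0.01249
Back-substitute: b = ∂h/∂y = +0.007441.
h(-45, 245) = 423.02 + (+0.01249)·(-50) + (+0.007441)·(190) = 423.02 -0.625 +1.414 = 423.809 m.

423.8 m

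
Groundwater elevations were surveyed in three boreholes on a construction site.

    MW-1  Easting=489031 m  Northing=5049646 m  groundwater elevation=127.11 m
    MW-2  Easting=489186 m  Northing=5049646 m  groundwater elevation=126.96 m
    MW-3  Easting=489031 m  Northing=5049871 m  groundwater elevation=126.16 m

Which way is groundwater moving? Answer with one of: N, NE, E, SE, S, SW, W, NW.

N

∂h/∂x = (126.96 − 127.11) / (489186 − 489031) = -0.0009677
∂h/∂y = (126.16 − 127.11) / (5049871 − 5049646) = -0.004222
Flow = −∇h = (+0.0009677 east, +0.004222 north), which points north.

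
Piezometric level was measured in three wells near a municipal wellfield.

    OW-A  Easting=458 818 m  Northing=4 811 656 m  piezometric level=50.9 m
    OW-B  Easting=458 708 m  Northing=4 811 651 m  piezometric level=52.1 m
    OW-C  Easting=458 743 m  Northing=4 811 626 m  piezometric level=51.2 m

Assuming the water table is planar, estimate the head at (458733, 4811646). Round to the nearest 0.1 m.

51.7 m

Differences from OW-A: to OW-B (Δx, Δy, Δh) = (-110, -5, +1.2); to OW-C = (-75, -30, +0.3).
Solve a·Δx + b·Δy = Δh: det = (-110)·(-30) − (-75)·(-5) = 2925.
∂h/∂x = [(+1.2)·(-30) − (+0.3)·(-5)] / 2925 = -0.01179
∂h/∂y = [(-110)·(+0.3) − (-75)·(+1.2)] / 2925 = +0.01949
h(458733, 4811646) = 50.9 + (-0.01179)·(-85) + (+0.01949)·(-10) = 50.9 +1.003 -0.195 = 51.708 m.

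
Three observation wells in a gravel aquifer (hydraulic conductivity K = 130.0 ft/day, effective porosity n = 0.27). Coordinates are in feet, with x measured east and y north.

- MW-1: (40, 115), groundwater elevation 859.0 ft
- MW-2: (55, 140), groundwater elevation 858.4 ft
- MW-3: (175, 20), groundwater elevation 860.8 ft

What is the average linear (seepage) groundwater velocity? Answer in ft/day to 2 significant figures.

Differences from MW-1: to MW-2 (Δx, Δy, Δh) = (15, 25, -0.6); to MW-3 = (135, -95, +1.8).
Determinant of the coordinate differences = 15·(-95) − 135·25 = -4800.
∂h/∂x = [(-0.6)·(-95) − (+1.8)·25] / -4800 = -0.002500
∂h/∂y = [15·(+1.8) − 135·(-0.6)] / -4800 = -0.02250
|∇h| = √(-0.002500² + -0.02250²) = 0.02264
Seepage velocity v = K·i/n = 130.0 × 0.02264 / 0.27 = 10.9 ft/day.

11 ft/day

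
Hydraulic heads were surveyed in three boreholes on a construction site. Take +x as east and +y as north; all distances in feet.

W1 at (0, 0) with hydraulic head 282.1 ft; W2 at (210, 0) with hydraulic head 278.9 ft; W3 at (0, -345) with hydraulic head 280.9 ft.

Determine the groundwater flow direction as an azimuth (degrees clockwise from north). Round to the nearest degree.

103°

∂h/∂x = (278.9 − 282.1) / (210 − 0) = -0.01524
∂h/∂y = (280.9 − 282.1) / (-345 − 0) = +0.003478
Flow direction (−∇h) has components (+0.01524 E, -0.003478 N).
Azimuth = atan2(E, N) = atan2(+0.01524, -0.003478) = 102.9° ≈ 103°.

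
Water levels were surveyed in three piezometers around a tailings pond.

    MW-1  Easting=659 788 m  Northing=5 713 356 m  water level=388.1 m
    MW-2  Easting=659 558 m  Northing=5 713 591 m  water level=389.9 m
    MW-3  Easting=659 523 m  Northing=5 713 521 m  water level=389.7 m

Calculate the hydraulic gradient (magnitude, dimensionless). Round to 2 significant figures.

0.0055

With h = a·x + b·y + c and MW-1 as origin, the differences give:
  (-230)·a + 235·b = +1.8
  (-265)·a + 165·b = +1.6
Eliminate b (×165 and ×235, subtract): 24325·a = -79.00 → a = ∂h/∂x = -0.003248
Back-substitute: b = ∂h/∂y = +0.004481.
|∇h| = √(-0.003248² + 0.004481²) = 0.005534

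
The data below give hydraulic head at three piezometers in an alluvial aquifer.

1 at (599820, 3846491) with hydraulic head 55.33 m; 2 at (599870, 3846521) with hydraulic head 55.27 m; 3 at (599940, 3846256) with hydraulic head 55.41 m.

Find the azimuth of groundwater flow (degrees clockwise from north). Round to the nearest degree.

With h = a·x + b·y + c and 1 as origin, the differences give:
  50·a + 30·b = -0.06
  120·a + (-235)·b = +0.08
Eliminate b (×(-235) and ×30, subtract): -15350·a = 11.700 → a = ∂h/∂x = -0.0007622
Back-substitute: b = ∂h/∂y = -0.0007296.
Flow direction (−∇h) has components (+0.0007622 E, +0.0007296 N).
Azimuth = atan2(E, N) = atan2(+0.0007622, +0.0007296) = 46.3° ≈ 046°.

046°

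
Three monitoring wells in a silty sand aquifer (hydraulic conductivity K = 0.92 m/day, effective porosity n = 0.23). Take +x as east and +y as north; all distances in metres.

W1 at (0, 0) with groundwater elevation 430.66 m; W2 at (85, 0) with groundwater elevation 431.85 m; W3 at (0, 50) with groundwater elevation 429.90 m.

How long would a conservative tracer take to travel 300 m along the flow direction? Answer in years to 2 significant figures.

9.9 years

∂h/∂x = (431.85 − 430.66) / (85 − 0) = +0.01400
∂h/∂y = (429.90 − 430.66) / (50 − 0) = -0.01520
|∇h| = √(0.01400² + -0.01520²) = 0.02066
Seepage velocity v = K·i/n = 0.92 × 0.02066 / 0.23 = 0.08264 m/day.
t = 300 / 0.08264 = 3630 days = 9.94 years.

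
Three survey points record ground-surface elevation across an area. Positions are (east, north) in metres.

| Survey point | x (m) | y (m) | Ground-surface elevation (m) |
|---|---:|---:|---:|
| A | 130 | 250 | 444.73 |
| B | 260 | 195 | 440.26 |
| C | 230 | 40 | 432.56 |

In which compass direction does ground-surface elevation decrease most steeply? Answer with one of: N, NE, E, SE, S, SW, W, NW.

Differences from A: to B (Δx, Δy, Δh) = (130, -55, -4.47); to C = (100, -210, -12.17).
Determinant of the coordinate differences = 130·(-210) − 100·(-55) = -21800.
∂z/∂x = [(-4.47)·(-210) − (-12.17)·(-55)] / -21800 = -0.01236
∂z/∂y = [130·(-12.17) − 100·(-4.47)] / -21800 = +0.05207
Steepest decrease is along −∇f = (+0.01236 E, -0.05207 N) → south.

S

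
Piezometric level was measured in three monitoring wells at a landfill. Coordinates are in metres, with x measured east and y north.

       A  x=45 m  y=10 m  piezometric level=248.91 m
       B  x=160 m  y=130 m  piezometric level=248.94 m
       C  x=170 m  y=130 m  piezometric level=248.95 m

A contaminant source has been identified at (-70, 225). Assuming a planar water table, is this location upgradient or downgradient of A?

Taking A as reference: B−A = (115, 120, +0.03); C−A = (125, 120, +0.04).
Solve a·Δx + b·Δy = Δh: det = 115·120 − 125·120 = -1200.
∂h/∂x = [(+0.03)·120 − (+0.04)·120] / -1200 = +0.0010000
∂h/∂y = [115·(+0.04) − 125·(+0.03)] / -1200 = -0.0007083
Head at (-70, 225) = 248.91 + (+0.0010000)·(-115) + (-0.0007083)·(215) = 248.64 m.
That is lower than the 248.91 m at A, so the point is downgradient.

downgradient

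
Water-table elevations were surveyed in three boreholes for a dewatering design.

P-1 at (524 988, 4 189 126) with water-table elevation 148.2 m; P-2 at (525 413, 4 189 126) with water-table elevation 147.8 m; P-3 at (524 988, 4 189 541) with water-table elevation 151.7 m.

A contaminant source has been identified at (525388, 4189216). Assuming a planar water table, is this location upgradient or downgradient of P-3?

∂h/∂x = (147.8 − 148.2) / (525413 − 524988) = -0.0009412
∂h/∂y = (151.7 − 148.2) / (4189541 − 4189126) = +0.008434
Head at (525388, 4189216) = 148.2 + (-0.0009412)·(400) + (+0.008434)·(90) = 148.58 m.
That is lower than the 151.7 m at P-3, so the point is downgradient.

downgradient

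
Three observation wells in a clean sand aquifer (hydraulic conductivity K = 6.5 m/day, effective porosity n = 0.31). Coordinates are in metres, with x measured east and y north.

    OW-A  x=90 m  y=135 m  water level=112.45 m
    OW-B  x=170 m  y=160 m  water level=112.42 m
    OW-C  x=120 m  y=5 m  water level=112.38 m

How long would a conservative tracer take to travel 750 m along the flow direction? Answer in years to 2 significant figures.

150 years

Differences from OW-A: to OW-B (Δx, Δy, Δh) = (80, 25, -0.03); to OW-C = (30, -130, -0.07).
Solve a·Δx + b·Δy = Δh: det = 80·(-130) − 30·25 = -11150.
∂h/∂x = [(-0.03)·(-130) − (-0.07)·25] / -11150 = -0.0005067
∂h/∂y = [80·(-0.07) − 30·(-0.03)] / -11150 = +0.0004215
|∇h| = √(-0.0005067² + 0.0004215²) = 0.0006591
Seepage velocity v = K·i/n = 6.5 × 0.0006591 / 0.31 = 0.01382 m/day.
t = 750 / 0.01382 = 5.427e+04 days = 149 years.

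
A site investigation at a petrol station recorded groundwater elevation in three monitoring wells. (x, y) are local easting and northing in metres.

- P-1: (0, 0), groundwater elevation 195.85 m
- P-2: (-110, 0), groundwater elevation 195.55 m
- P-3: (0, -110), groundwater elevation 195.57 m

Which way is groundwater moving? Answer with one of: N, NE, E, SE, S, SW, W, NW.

SW

∂h/∂x = (195.55 − 195.85) / (-110 − 0) = +0.002727
∂h/∂y = (195.57 − 195.85) / (-110 − 0) = +0.002545
Flow = −∇h = (-0.002727 east, -0.002545 north), which points southwest.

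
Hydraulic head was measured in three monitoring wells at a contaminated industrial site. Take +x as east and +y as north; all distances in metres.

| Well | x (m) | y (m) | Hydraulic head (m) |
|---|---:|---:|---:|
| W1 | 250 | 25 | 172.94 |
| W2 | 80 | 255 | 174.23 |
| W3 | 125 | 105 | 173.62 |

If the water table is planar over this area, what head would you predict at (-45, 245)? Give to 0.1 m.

174.6 m

Three-point gradient (reference W1): Δ to W2 = (-170, 230, +1.29), Δ to W3 = (-125, 80, +0.68).
∂h/∂x = -0.003512, ∂h/∂y = +0.003013 (det = 15150).
h(-45, 245) = 172.94 + (-0.003512)·(-295) + (+0.003013)·(220) = 172.94 +1.036 +0.663 = 174.639 m.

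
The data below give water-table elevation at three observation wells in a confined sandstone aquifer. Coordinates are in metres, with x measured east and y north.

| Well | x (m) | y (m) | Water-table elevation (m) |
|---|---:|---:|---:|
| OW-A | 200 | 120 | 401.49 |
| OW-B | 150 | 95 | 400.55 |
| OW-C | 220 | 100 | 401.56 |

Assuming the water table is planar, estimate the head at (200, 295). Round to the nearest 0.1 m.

403.3 m

Differences from OW-A: to OW-B (Δx, Δy, Δh) = (-50, -25, -0.94); to OW-C = (20, -20, +0.07).
Determinant of the coordinate differences = (-50)·(-20) − 20·(-25) = 1500.
∂h/∂x = [(-0.94)·(-20) − (+0.07)·(-25)] / 1500 = +0.01370
∂h/∂y = [(-50)·(+0.07) − 20·(-0.94)] / 1500 = +0.01020
h(200, 295) = 401.49 + (+0.01370)·(0) + (+0.01020)·(175) = 401.49 +0.000 +1.785 = 403.275 m.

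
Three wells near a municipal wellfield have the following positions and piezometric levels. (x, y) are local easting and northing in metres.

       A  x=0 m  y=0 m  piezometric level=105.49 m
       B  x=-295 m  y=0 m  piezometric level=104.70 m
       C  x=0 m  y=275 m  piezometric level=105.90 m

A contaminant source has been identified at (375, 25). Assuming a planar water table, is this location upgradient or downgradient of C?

∂h/∂x = (104.70 − 105.49) / (-295 − 0) = +0.002678
∂h/∂y = (105.90 − 105.49) / (275 − 0) = +0.001491
Head at (375, 25) = 105.49 + (+0.002678)·(375) + (+0.001491)·(25) = 106.53 m.
That is higher than the 105.90 m at C, so the point is upgradient.

upgradient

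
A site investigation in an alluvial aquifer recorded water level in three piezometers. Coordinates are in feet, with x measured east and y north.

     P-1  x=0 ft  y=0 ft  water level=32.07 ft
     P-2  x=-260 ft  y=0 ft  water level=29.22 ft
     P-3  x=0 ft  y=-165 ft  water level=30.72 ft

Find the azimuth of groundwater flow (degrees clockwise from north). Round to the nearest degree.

∂h/∂x = (29.22 − 32.07) / (-260 − 0) = +0.01096
∂h/∂y = (30.72 − 32.07) / (-165 − 0) = +0.008182
Flow direction (−∇h) has components (-0.01096 E, -0.008182 N).
Azimuth = atan2(E, N) = atan2(-0.01096, -0.008182) = 233.3° ≈ 233°.

233°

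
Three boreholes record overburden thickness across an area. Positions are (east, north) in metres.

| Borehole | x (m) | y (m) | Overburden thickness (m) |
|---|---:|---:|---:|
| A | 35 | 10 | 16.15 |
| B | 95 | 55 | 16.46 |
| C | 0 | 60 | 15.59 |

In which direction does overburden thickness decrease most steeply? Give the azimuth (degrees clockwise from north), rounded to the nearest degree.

Differences from A: to B (Δx, Δy, Δh) = (60, 45, +0.31); to C = (-35, 50, -0.56).
Determinant of the coordinate differences = 60·50 − (-35)·45 = 4575.
∂d/∂x = [(+0.31)·50 − (-0.56)·45] / 4575 = +0.008896
∂d/∂y = [60·(-0.56) − (-35)·(+0.31)] / 4575 = -0.004973
Steepest decrease is along −∇f: components (-0.008896 E, +0.004973 N).
Azimuth = atan2(-0.008896, +0.004973) = 299.2° ≈ 299°.

299°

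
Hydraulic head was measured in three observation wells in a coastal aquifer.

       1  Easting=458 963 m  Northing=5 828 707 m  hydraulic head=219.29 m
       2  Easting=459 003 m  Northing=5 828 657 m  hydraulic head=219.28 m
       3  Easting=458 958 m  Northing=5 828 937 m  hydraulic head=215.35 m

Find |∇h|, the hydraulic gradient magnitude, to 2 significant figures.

Differences from 1: to 2 (Δx, Δy, Δh) = (40, -50, -0.01); to 3 = (-5, 230, -3.94).
Determinant of the coordinate differences = 40·230 − (-5)·(-50) = 8950.
∂h/∂x = [(-0.01)·230 − (-3.94)·(-50)] / 8950 = -0.02227
∂h/∂y = [40·(-3.94) − (-5)·(-0.01)] / 8950 = -0.01761
|∇h| = √(-0.02227² + -0.01761²) = 0.02839

0.028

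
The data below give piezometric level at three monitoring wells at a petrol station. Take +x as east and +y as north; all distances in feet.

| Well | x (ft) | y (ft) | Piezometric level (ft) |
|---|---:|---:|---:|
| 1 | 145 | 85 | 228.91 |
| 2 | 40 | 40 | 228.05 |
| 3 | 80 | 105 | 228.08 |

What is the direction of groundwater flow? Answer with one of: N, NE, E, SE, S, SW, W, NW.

NW

Three-point gradient (reference 1): Δ to 2 = (-105, -45, -0.86), Δ to 3 = (-65, 20, -0.83).
∂h/∂x = +0.01086, ∂h/∂y = -0.006219 (det = -5025).
Flow = −∇h = (-0.01086 east, +0.006219 north), which points northwest.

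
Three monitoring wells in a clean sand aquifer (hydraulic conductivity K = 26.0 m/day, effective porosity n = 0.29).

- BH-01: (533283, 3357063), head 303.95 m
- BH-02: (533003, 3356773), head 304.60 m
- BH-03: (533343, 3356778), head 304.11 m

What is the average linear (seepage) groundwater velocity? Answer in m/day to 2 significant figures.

0.15 m/day

With h = a·x + b·y + c and BH-01 as origin, the differences give:
  (-280)·a + (-290)·b = +0.65
  60·a + (-285)·b = +0.16
Eliminate b (×(-285) and ×(-290), subtract): 97200·a = -138.850 → a = ∂h/∂x = -0.001428
Back-substitute: b = ∂h/∂y = -0.0008621.
|∇h| = √(-0.001428² + -0.0008621²) = 0.001668
Seepage velocity v = K·i/n = 26.0 × 0.001668 / 0.29 = 0.1495 m/day.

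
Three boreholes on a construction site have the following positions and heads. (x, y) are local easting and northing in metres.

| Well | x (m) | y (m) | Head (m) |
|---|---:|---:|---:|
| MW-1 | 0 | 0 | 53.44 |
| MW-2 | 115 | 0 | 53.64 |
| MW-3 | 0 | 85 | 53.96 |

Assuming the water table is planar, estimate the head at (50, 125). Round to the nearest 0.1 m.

∂h/∂x = (53.64 − 53.44) / (115 − 0) = +0.001739
∂h/∂y = (53.96 − 53.44) / (85 − 0) = +0.006118
h(50, 125) = 53.44 + (+0.001739)·(50) + (+0.006118)·(125) = 53.44 +0.087 +0.765 = 54.292 m.

54.3 m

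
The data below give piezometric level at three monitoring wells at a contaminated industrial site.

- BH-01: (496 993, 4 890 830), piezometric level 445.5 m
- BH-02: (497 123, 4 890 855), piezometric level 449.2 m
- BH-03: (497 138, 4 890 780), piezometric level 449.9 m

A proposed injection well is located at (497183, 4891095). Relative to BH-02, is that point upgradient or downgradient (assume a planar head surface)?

upgradient

Differences from BH-01: to BH-02 (Δx, Δy, Δh) = (130, 25, +3.7); to BH-03 = (145, -50, +4.4).
Determinant of the coordinate differences = 130·(-50) − 145·25 = -10125.
∂h/∂x = [(+3.7)·(-50) − (+4.4)·25] / -10125 = +0.02914
∂h/∂y = [130·(+4.4) − 145·(+3.7)] / -10125 = -0.003506
Head at (497183, 4891095) = 445.5 + (+0.02914)·(190) + (-0.003506)·(265) = 450.11 m.
That is higher than the 449.2 m at BH-02, so the point is upgradient.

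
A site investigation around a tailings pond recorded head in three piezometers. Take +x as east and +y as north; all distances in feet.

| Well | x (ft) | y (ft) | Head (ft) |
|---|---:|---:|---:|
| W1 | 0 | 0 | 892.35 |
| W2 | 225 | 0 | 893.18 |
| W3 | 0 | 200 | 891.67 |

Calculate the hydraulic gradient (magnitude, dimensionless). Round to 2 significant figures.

0.0050

∂h/∂x = (893.18 − 892.35) / (225 − 0) = +0.003689
∂h/∂y = (891.67 − 892.35) / (200 − 0) = -0.003400
|∇h| = √(0.003689² + -0.003400²) = 0.005017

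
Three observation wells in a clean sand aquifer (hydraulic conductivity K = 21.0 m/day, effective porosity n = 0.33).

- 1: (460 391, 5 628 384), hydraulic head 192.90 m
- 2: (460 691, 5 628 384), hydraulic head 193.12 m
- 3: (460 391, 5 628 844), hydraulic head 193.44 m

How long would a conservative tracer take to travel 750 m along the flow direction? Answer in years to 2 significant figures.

∂h/∂x = (193.12 − 192.90) / (460691 − 460391) = +0.0007333
∂h/∂y = (193.44 − 192.90) / (5628844 − 5628384) = +0.001174
|∇h| = √(0.0007333² + 0.001174²) = 0.001384
Seepage velocity v = K·i/n = 21.0 × 0.001384 / 0.33 = 0.08807 m/day.
t = 750 / 0.08807 = 8516 days = 23.3 years.

23 years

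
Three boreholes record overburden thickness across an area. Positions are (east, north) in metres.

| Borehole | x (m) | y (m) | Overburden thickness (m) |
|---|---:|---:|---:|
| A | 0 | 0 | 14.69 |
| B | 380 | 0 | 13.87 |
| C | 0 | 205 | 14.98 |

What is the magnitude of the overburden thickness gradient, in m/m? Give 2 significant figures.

∂d/∂x = (13.87 − 14.69) / (380 − 0) = -0.002158
∂d/∂y = (14.98 − 14.69) / (205 − 0) = +0.001415
|∇f| = √(-0.002158² + 0.001415²) = 0.002581 m/m

0.0026 m/m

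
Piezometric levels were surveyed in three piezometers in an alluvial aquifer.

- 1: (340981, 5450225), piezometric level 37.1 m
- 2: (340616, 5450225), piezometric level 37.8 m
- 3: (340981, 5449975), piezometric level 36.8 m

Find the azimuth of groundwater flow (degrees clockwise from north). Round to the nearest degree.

∂h/∂x = (37.8 − 37.1) / (340616 − 340981) = -0.001918
∂h/∂y = (36.8 − 37.1) / (5449975 − 5450225) = +0.001200
Flow direction (−∇h) has components (+0.001918 E, -0.001200 N).
Azimuth = atan2(E, N) = atan2(+0.001918, -0.001200) = 122.0° ≈ 122°.

122°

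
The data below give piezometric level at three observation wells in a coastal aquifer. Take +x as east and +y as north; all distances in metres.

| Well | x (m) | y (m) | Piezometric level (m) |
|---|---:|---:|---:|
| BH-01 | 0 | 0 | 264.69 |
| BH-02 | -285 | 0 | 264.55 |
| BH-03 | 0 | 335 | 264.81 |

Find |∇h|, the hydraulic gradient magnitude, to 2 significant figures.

0.00061

∂h/∂x = (264.55 − 264.69) / (-285 − 0) = +0.0004912
∂h/∂y = (264.81 − 264.69) / (335 − 0) = +0.0003582
|∇h| = √(0.0004912² + 0.0003582²) = 0.0006079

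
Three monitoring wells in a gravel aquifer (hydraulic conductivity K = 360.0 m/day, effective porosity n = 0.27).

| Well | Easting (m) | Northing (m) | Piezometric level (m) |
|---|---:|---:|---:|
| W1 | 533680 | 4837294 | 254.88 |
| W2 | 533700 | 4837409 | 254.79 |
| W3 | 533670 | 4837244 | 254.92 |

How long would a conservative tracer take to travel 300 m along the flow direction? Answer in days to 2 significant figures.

With h = a·x + b·y + c and W1 as origin, the differences give:
  20·a + 115·b = -0.09
  (-10)·a + (-50)·b = +0.04
Eliminate b (×(-50) and ×115, subtract): 150·a = -0.100 → a = ∂h/∂x = -0.0006667
Back-substitute: b = ∂h/∂y = -0.0006667.
|∇h| = √(-0.0006667² + -0.0006667²) = 0.0009429
Seepage velocity v = K·i/n = 360.0 × 0.0009429 / 0.27 = 1.257 m/day.
t = 300 / 1.257 = 238.7 days.

240 days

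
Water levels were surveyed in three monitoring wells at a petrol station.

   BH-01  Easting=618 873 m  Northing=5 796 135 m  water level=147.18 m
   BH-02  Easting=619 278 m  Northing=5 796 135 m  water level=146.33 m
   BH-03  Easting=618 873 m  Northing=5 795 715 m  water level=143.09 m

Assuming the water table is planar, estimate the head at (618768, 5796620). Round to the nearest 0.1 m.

∂h/∂x = (146.33 − 147.18) / (619278 − 618873) = -0.002099
∂h/∂y = (143.09 − 147.18) / (5795715 − 5796135) = +0.009738
h(618768, 5796620) = 147.18 + (-0.002099)·(-105) + (+0.009738)·(485) = 147.18 +0.220 +4.723 = 152.123 m.

152.1 m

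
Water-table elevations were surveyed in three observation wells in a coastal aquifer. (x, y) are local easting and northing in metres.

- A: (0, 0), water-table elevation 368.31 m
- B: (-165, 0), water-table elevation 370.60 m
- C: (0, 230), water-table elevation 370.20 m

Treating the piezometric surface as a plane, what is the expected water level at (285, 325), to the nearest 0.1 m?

367.0 m

∂h/∂x = (370.60 − 368.31) / (-165 − 0) = -0.01388
∂h/∂y = (370.20 − 368.31) / (230 − 0) = +0.008217
h(285, 325) = 368.31 + (-0.01388)·(285) + (+0.008217)·(325) = 368.31 -3.955 +2.671 = 367.025 m.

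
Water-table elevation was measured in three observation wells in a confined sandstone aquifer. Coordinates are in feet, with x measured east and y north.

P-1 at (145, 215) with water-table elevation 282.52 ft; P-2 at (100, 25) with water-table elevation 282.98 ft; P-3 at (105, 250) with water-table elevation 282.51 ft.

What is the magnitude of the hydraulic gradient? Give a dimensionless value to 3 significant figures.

0.00257

Three-point gradient (reference P-1): Δ to P-2 = (-45, -190, +0.46), Δ to P-3 = (-40, 35, -0.01).
∂h/∂x = -0.001548, ∂h/∂y = -0.002054 (det = -9175).
|∇h| = √(-0.001548² + -0.002054²) = 0.002572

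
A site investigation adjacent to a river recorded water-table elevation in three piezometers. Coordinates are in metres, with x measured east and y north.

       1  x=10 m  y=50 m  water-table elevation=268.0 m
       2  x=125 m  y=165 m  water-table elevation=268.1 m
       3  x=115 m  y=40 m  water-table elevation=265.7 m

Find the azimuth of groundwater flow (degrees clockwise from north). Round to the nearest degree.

136°

Three-point gradient (reference 1): Δ to 2 = (115, 115, +0.1), Δ to 3 = (105, -10, -2.3).
∂h/∂x = -0.01992, ∂h/∂y = +0.02079 (det = -13225).
Flow direction (−∇h) has components (+0.01992 E, -0.02079 N).
Azimuth = atan2(E, N) = atan2(+0.01992, -0.02079) = 136.2° ≈ 136°.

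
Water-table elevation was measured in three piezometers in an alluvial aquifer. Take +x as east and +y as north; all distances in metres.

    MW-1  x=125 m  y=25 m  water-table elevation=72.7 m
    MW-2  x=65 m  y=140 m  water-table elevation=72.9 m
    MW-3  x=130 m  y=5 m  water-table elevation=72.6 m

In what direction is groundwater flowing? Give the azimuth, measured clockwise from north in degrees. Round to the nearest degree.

Three-point gradient (reference MW-1): Δ to MW-2 = (-60, 115, +0.2), Δ to MW-3 = (5, -20, -0.1).
∂h/∂x = +0.01200, ∂h/∂y = +0.008000 (det = 625).
Flow direction (−∇h) has components (-0.01200 E, -0.008000 N).
Azimuth = atan2(E, N) = atan2(-0.01200, -0.008000) = 236.3° ≈ 236°.

236°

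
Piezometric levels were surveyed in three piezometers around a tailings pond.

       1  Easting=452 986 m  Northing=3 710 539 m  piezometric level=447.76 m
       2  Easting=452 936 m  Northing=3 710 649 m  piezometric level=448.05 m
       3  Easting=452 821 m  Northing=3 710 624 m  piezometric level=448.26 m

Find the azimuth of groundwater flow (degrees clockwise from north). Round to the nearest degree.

With h = a·x + b·y + c and 1 as origin, the differences give:
  (-50)·a + 110·b = +0.29
  (-165)·a + 85·b = +0.50
Eliminate b (×85 and ×110, subtract): 13900·a = -30.350 → a = ∂h/∂x = -0.002183
Back-substitute: b = ∂h/∂y = +0.001644.
Flow direction (−∇h) has components (+0.002183 E, -0.001644 N).
Azimuth = atan2(E, N) = atan2(+0.002183, -0.001644) = 127.0° ≈ 127°.

127°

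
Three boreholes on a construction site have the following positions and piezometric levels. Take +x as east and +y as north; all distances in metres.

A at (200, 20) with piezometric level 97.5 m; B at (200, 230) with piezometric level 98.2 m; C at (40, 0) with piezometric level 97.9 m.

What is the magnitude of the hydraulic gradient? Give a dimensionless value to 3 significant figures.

Taking A as reference: B−A = (0, 210, +0.7); C−A = (-160, -20, +0.4).
Solve a·Δx + b·Δy = Δh: det = 0·(-20) − (-160)·210 = 33600.
∂h/∂x = [(+0.7)·(-20) − (+0.4)·210] / 33600 = -0.002917
∂h/∂y = [0·(+0.4) − (-160)·(+0.7)] / 33600 = +0.003333
|∇h| = √(-0.002917² + 0.003333²) = 0.004429

0.00443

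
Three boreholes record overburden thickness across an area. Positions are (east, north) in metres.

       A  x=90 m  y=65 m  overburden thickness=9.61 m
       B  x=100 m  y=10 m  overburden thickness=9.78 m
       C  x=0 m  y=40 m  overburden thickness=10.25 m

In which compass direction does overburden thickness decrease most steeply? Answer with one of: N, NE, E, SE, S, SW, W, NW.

NE

Taking A as reference: B−A = (10, -55, +0.17); C−A = (-90, -25, +0.64).
Solve a·Δx + b·Δy = Δd: det = 10·(-25) − (-90)·(-55) = -5200.
∂d/∂x = [(+0.17)·(-25) − (+0.64)·(-55)] / -5200 = -0.005952
∂d/∂y = [10·(+0.64) − (-90)·(+0.17)] / -5200 = -0.004173
Steepest decrease is along −∇f = (+0.005952 E, +0.004173 N) → northeast.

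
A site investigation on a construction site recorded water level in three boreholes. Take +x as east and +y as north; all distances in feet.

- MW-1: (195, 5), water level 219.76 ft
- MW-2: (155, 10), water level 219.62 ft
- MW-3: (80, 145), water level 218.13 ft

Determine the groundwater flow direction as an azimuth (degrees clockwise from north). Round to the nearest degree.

With h = a·x + b·y + c and MW-1 as origin, the differences give:
  (-40)·a + 5·b = -0.14
  (-115)·a + 140·b = -1.63
Eliminate b (×140 and ×5, subtract): -5025·a = -11.450 → a = ∂h/∂x = +0.002279
Back-substitute: b = ∂h/∂y = -0.009771.
Flow direction (−∇h) has components (-0.002279 E, +0.009771 N).
Azimuth = atan2(E, N) = atan2(-0.002279, +0.009771) = 346.9° ≈ 347°.

347°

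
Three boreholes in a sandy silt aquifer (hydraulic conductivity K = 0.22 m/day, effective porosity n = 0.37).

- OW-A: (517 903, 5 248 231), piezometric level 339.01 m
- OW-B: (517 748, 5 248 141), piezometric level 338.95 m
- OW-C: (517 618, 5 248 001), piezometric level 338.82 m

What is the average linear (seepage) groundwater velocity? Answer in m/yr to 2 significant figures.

0.28 m/yr

Taking OW-A as reference: OW-B−OW-A = (-155, -90, -0.06); OW-C−OW-A = (-285, -230, -0.19).
Solve a·Δx + b·Δy = Δh: det = (-155)·(-230) − (-285)·(-90) = 10000.
∂h/∂x = [(-0.06)·(-230) − (-0.19)·(-90)] / 10000 = -0.0003300
∂h/∂y = [(-155)·(-0.19) − (-285)·(-0.06)] / 10000 = +0.001235
|∇h| = √(-0.0003300² + 0.001235²) = 0.001278
Seepage velocity v = K·i/n = 0.22 × 0.001278 / 0.37 = 0.0007599 m/day = 0.2776 m/yr.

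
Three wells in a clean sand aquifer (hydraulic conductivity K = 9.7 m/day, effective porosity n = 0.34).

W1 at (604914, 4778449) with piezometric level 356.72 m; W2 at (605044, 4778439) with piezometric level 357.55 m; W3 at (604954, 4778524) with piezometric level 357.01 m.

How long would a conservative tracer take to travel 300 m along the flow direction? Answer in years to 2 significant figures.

4.5 years

Taking W1 as reference: W2−W1 = (130, -10, +0.83); W3−W1 = (40, 75, +0.29).
Determinant of the coordinate differences = 130·75 − 40·(-10) = 10150.
∂h/∂x = [(+0.83)·75 − (+0.29)·(-10)] / 10150 = +0.006419
∂h/∂y = [130·(+0.29) − 40·(+0.83)] / 10150 = +0.0004433
|∇h| = √(0.006419² + 0.0004433²) = 0.006434
Seepage velocity v = K·i/n = 9.7 × 0.006434 / 0.34 = 0.1836 m/day.
t = 300 / 0.1836 = 1634 days = 4.47 years.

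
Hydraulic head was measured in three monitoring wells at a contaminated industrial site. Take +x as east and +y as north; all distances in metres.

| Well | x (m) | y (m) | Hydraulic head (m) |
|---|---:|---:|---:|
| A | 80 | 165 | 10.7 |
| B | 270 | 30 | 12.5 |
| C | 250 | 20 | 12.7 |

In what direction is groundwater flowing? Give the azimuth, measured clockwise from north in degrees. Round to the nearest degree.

007°

With h = a·x + b·y + c and A as origin, the differences give:
  190·a + (-135)·b = +1.8
  170·a + (-145)·b = +2.0
Eliminate b (×(-145) and ×(-135), subtract): -4600·a = 9.00 → a = ∂h/∂x = -0.001957
Back-substitute: b = ∂h/∂y = -0.01609.
Flow direction (−∇h) has components (+0.001957 E, +0.01609 N).
Azimuth = atan2(E, N) = atan2(+0.001957, +0.01609) = 6.9° ≈ 007°.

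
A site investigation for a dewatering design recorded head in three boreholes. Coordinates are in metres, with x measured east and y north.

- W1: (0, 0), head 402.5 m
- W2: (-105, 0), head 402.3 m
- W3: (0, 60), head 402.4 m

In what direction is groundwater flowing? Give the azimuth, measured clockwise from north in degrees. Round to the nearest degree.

∂h/∂x = (402.3 − 402.5) / (-105 − 0) = +0.001905
∂h/∂y = (402.4 − 402.5) / (60 − 0) = -0.001667
Flow direction (−∇h) has components (-0.001905 E, +0.001667 N).
Azimuth = atan2(E, N) = atan2(-0.001905, +0.001667) = 311.2° ≈ 311°.

311°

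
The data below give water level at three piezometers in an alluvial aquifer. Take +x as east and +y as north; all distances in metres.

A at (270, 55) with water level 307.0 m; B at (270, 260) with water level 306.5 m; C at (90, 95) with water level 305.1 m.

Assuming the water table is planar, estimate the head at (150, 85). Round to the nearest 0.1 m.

Taking A as reference: B−A = (0, 205, -0.5); C−A = (-180, 40, -1.9).
Determinant of the coordinate differences = 0·40 − (-180)·205 = 36900.
∂h/∂x = [(-0.5)·40 − (-1.9)·205] / 36900 = +0.01001
∂h/∂y = [0·(-1.9) − (-180)·(-0.5)] / 36900 = -0.002439
h(150, 85) = 307.0 + (+0.01001)·(-120) + (-0.002439)·(30) = 307.0 -1.202 -0.073 = 305.725 m.

305.7 m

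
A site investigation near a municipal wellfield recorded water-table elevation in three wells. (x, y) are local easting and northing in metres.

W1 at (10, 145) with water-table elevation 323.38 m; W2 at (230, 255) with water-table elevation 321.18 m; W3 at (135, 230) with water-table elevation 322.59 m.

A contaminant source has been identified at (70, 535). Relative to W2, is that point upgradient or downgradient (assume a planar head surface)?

With h = a·x + b·y + c and W1 as origin, the differences give:
  220·a + 110·b = -2.20
  125·a + 85·b = -0.79
Eliminate b (×85 and ×110, subtract): 4950·a = -100.100 → a = ∂h/∂x = -0.02022
Back-substitute: b = ∂h/∂y = +0.02044.
Head at (70, 535) = 323.38 + (-0.02022)·(60) + (+0.02044)·(390) = 330.14 m.
That is higher than the 321.18 m at W2, so the point is upgradient.

upgradient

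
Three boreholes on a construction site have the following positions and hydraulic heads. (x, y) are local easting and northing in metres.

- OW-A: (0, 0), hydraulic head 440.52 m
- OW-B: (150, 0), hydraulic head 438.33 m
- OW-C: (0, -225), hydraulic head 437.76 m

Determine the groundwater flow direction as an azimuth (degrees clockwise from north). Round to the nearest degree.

130°

∂h/∂x = (438.33 − 440.52) / (150 − 0) = -0.01460
∂h/∂y = (437.76 − 440.52) / (-225 − 0) = +0.01227
Flow direction (−∇h) has components (+0.01460 E, -0.01227 N).
Azimuth = atan2(E, N) = atan2(+0.01460, -0.01227) = 130.0° ≈ 130°.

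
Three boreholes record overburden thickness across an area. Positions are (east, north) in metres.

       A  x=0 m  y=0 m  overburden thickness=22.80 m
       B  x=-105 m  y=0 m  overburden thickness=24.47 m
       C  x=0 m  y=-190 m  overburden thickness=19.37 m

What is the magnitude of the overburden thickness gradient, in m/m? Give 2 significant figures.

0.024 m/m

∂d/∂x = (24.47 − 22.80) / (-105 − 0) = -0.01590
∂d/∂y = (19.37 − 22.80) / (-190 − 0) = +0.01805
|∇f| = √(-0.01590² + 0.01805²) = 0.02405 m/m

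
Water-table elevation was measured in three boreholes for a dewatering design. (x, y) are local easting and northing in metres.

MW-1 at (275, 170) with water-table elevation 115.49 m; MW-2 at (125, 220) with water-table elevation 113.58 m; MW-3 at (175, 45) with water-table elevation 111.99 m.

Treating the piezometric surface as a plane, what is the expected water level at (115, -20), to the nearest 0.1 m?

110.0 m

With h = a·x + b·y + c and MW-1 as origin, the differences give:
  (-150)·a + 50·b = -1.91
  (-100)·a + (-125)·b = -3.50
Eliminate b (×(-125) and ×50, subtract): 23750·a = 413.750 → a = ∂h/∂x = +0.01742
Back-substitute: b = ∂h/∂y = +0.01406.
h(115, -20) = 115.49 + (+0.01742)·(-160) + (+0.01406)·(-190) = 115.49 -2.787 -2.672 = 110.031 m.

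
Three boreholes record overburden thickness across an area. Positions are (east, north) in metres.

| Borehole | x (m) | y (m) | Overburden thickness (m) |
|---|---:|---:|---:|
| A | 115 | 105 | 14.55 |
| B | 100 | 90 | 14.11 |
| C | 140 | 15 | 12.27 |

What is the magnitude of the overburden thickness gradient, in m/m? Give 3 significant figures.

With d = a·x + b·y + c and A as origin, the differences give:
  (-15)·a + (-15)·b = -0.44
  25·a + (-90)·b = -2.28
Eliminate b (×(-90) and ×(-15), subtract): 1725·a = 5.400 → a = ∂d/∂x = +0.003130
Back-substitute: b = ∂d/∂y = +0.02620.
|∇f| = √(0.003130² + 0.02620²) = 0.02639 m/m

0.0264 m/m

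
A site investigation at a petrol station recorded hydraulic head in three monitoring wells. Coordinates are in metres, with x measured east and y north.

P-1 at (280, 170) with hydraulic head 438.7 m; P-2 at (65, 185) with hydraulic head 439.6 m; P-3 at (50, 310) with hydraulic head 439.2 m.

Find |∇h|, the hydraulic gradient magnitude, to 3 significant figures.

0.00581

Three-point gradient (reference P-1): Δ to P-2 = (-215, 15, +0.9), Δ to P-3 = (-230, 140, +0.5).
∂h/∂x = -0.004447, ∂h/∂y = -0.003734 (det = -26650).
|∇h| = √(-0.004447² + -0.003734²) = 0.005807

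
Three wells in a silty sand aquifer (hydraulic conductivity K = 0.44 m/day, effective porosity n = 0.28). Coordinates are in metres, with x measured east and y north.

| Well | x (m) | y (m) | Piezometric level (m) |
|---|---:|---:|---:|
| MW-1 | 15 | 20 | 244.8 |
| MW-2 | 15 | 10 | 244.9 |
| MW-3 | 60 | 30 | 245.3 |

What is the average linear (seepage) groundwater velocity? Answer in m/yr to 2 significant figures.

9.6 m/yr

Three-point gradient (reference MW-1): Δ to MW-2 = (0, -10, +0.1), Δ to MW-3 = (45, 10, +0.5).
∂h/∂x = +0.01333, ∂h/∂y = -0.010000 (det = 450).
|∇h| = √(0.01333² + -0.010000²) = 0.01666
Seepage velocity v = K·i/n = 0.44 × 0.01666 / 0.28 = 0.02618 m/day = 9.562 m/yr.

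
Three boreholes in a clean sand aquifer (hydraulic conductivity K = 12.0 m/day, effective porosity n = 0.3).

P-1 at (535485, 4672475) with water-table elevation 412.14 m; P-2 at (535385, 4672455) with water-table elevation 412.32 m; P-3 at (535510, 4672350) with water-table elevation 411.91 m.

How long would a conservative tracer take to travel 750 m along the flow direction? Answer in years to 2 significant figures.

Differences from P-1: to P-2 (Δx, Δy, Δh) = (-100, -20, +0.18); to P-3 = (25, -125, -0.23).
Determinant of the coordinate differences = (-100)·(-125) − 25·(-20) = 13000.
∂h/∂x = [(+0.18)·(-125) − (-0.23)·(-20)] / 13000 = -0.002085
∂h/∂y = [(-100)·(-0.23) − 25·(+0.18)] / 13000 = +0.001423
|∇h| = √(-0.002085² + 0.001423²) = 0.002524
Seepage velocity v = K·i/n = 12.0 × 0.002524 / 0.3 = 0.101 m/day.
t = 750 / 0.101 = 7426 days = 20.3 years.

20 years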